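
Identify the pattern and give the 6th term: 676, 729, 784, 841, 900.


Pattern: perfect squares: n²
Terms: 676, 729, 784, 841, 900
Next term = 961

Next term = 961


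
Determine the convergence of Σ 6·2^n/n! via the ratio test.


aₙ = 6·2^n/n!
a_{n+1}/aₙ = 2^(n+1)/(n+1)! × n!/2^n  (constant 6 cancels)
= 2/(n+1)
L = lim(n→∞) 2/(n+1) = 0
L < 1 → series CONVERGES

Converges (ratio test: L = 0 < 1)


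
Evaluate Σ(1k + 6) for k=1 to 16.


Σ(1k+6) = 1·Σk + 6·n
= 1·136 + 6·16
= 136 + 96 = 232

Σ = 232


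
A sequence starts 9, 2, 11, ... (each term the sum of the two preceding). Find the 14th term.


Computing iteratively: 9, 2, 11, 13, 24, 37, 61, 98, 159, 257, 416, 673, ...
a_14 = 1762

a_14 = 1762


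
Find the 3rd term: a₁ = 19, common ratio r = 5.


aₙ = a₁·r^(n-1)
= 19×5^2
= 19×25
= 475

a_3 = 475


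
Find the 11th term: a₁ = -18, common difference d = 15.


aₙ = a₁ + (n-1)d
= -18 + (11-1)×15
= -18 + 150
= 132

a_11 = 132


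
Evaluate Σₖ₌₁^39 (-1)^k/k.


S = -1 + 1/2 - 1/3 + 1/4 - 1/5 + 1/6 - 1/7 + 1/8 ± ...
= -0.7058
(Full series converges to -ln(2) ≈ -0.6931)

S_39 = -0.7058


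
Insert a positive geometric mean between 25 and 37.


GM = √(25×37) = √925 = 30.4138

GM = 30.4138


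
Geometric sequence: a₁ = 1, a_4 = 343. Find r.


r^(n-1) = aₙ/a₁
r^3 = 343/1 = 343
r = 343^(1/3)
= 7

r = 7


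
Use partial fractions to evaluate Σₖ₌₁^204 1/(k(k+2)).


1/(k(k+2)) = (1/2)·(1/k - 1/(k+2)) (partial fractions)
Telescoping: Σ = (1/2)·(1 + 1/2 - 1/205 - 1/206) = 31467/42230

Sum = 31467/42230


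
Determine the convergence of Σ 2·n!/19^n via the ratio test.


aₙ = 2·n!/19^n
a_{n+1}/aₙ = (n+1)!/19^(n+1) × 19^n/n!  (constant 2 cancels)
= (n+1)/19
L = lim(n→∞) (n+1)/19 = ∞
L > 1 → series DIVERGES

Diverges (ratio test: L = ∞ > 1)


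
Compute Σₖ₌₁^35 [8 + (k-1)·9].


aₙ = 8 + (35-1)×9 = 314
Sₙ = n(a₁+aₙ)/2 = 35×(8+314)/2
= 35×322/2 = 5635

S_35 = 5635


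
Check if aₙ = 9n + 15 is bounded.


aₙ = 9n + 15 → as n→∞, aₙ→∞
No finite upper bound exists
The sequence is UNBOUNDED

Unbounded (aₙ → ∞ as n → ∞)


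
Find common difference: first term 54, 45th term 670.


d = (aₙ - a₁)/(n-1)
= (670 - 54)/(45-1)
= 616/44 = 14

d = 14


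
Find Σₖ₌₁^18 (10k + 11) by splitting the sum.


Σ(10k+11) = 10·Σk + 11·n
= 10·171 + 11·18
= 1710 + 198 = 1908

Σ = 1908


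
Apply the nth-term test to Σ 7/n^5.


lim(n→∞) 7/n^5 = 0
lim aₙ = 0 → nth-term test is INCONCLUSIVE
(Need other tests; this is actually a convergent p-series with p=5 > 1)

Inconclusive (lim aₙ = 0; need another test)


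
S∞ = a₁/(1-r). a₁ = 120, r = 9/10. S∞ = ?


S∞ = a₁/(1-r) = 120/(1 - 9/10)
= 120/(1/10)
= 1200

S∞ = 1200


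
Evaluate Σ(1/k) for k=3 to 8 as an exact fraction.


Σₖ₌3^8 1/k = 1/3 + 1/4 + 1/5 + 1/6 + 1/7 + 1/8
= 341/280
≈ 1.2179

Sum = 341/280 ≈ 1.2179


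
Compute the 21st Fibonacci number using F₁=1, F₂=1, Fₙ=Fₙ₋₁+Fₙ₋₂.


Fibonacci sequence: 1, 1, 2, 3, 5, 8, 13, 21, 34, 55, 89, ...
F(21) = 10946

F(21) = 10946


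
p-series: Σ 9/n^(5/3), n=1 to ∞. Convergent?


p-series test: Σ c/n^p converges if p > 1, diverges if p ≤ 1 (constant c > 0 doesn't affect convergence).
p = 5/3
5/3 > 1 → CONVERGES

Converges (p = 5/3 > 1)


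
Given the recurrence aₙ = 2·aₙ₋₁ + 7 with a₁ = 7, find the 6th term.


Computing step by step:
a_1 = 7
a_2 = 21
a_3 = 49
a_4 = 105
a_5 = 217
a_6 = 441


a_6 = 441


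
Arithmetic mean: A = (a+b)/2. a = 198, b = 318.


AM = (198 + 318)/2 = 516/2 = 258

AM = 258


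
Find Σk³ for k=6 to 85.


Σₖ₌6^85 k³ = [85·86/2]² − [5·6/2]²
= 13359025 − 225 = 13358800

Σk³ = 13358800


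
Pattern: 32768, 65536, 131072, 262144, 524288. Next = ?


Pattern: powers of 2: 2ⁿ
Terms: 32768, 65536, 131072, 262144, 524288
Next term = 1048576

Next term = 1048576


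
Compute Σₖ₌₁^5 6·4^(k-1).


Sₙ = 6×(4^5 - 1)/(4 - 1)
= 6×(1024 - 1)/3
= 6×1023/3
= 2046

S_5 = 2046


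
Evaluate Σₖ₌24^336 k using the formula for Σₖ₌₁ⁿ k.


Σₖ₌24^336 k = Σₖ₌₁^336 k − Σₖ₌₁^23 k
= 336·337/2 − 23·24/2
= 56616 − 276 = 56340

Σk = 56340


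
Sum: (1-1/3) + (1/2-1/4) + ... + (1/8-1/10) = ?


Telescoping with gap 2: two head and two tail terms survive.
= (1 + 1/2) - (1/9 + 1/10)
= 3/2 - 1/9 - 1/10 = 58/45

Sum = 58/45


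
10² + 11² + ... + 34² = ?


Σₖ₌10^34 k² = Σₖ₌₁^34 k² − Σₖ₌₁^9 k²
= 34·35·69/6 − 9·10·19/6
= 13685 − 285 = 13400

Σk² = 13400


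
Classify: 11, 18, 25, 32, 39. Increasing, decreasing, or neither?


Differences: 7, 7, 7, 7
All differences > 0 → strictly INCREASING

Monotonically increasing


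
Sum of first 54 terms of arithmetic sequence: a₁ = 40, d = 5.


aₙ = 40 + (54-1)×5 = 305
Sₙ = n(a₁+aₙ)/2 = 54×(40+305)/2
= 54×345/2 = 9315

S_54 = 9315


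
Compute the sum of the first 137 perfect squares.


n = 137
n(n+1)(2n+1)/6 = 137×138×275/6
= 5199150/6 = 866525

Σk² = 866525


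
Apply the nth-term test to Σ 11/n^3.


lim(n→∞) 11/n^3 = 0
lim aₙ = 0 → nth-term test is INCONCLUSIVE
(Need other tests; this is actually a convergent p-series with p=3 > 1)

Inconclusive (lim aₙ = 0; need another test)


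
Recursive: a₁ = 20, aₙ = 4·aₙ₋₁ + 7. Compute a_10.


Computing step by step:
a_1 = 20
a_2 = 87
a_3 = 355
a_4 = 1427
a_5 = 5715
a_6 = 22867
a_7 = 91475
a_8 = 365907
a_9 = 1463635
a_10 = 5854547


a_10 = 5854547


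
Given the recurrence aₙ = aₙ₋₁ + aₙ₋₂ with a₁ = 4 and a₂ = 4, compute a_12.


Computing iteratively: 4, 4, 8, 12, 20, 32, 52, 84, 136, 220, 356, 576
a_12 = 576

a_12 = 576


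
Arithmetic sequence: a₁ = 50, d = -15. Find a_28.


aₙ = a₁ + (n-1)d
= 50 + (28-1)×-15
= 50 - 405
= -355

a_28 = -355


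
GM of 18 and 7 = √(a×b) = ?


GM = √(18×7) = √126 = 11.225

GM = 11.225


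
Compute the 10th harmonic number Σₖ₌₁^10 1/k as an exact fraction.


H_10 = 1/1 + 1/2 + 1/3 + 1/4 + 1/5 + 1/6 + 1/7 + 1/8 + 1/9 + 1/10
= 7381/2520
≈ 2.929

H_10 = 7381/2520 ≈ 2.929


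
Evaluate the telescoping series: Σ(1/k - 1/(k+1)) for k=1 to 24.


Telescoping: adjacent terms cancel.
= 1/1 - 1/25
= 1 - 1/25 = 24/25

Sum = 24/25


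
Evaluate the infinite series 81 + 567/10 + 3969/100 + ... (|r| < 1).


S∞ = a₁/(1-r) = 81/(1 - 7/10)
= 81/(3/10)
= 270

S∞ = 270


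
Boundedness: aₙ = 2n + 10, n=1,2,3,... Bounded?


aₙ = 2n + 10 → as n→∞, aₙ→∞
No finite upper bound exists
The sequence is UNBOUNDED

Unbounded (aₙ → ∞ as n → ∞)


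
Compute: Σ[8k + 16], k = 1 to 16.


Σ(8k+16) = 8·Σk + 16·n
= 8·136 + 16·16
= 1088 + 256 = 1344

Σ = 1344


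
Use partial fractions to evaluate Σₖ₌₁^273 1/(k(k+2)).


1/(k(k+2)) = (1/2)·(1/k - 1/(k+2)) (partial fractions)
Telescoping: Σ = (1/2)·(1 + 1/2 - 1/274 - 1/275) = 28119/37675

Sum = 28119/37675


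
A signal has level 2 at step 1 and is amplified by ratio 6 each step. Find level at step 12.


aₙ = a₁·r^(n-1)
= 2×6^11
= 2×362797056
= 725594112

a_12 = 725594112


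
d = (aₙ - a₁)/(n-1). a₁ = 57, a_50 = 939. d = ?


d = (aₙ - a₁)/(n-1)
= (939 - 57)/(50-1)
= 882/49 = 18

d = 18


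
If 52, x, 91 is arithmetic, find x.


AM = (52 + 91)/2 = 143/2 = 71.5

AM = 71.5


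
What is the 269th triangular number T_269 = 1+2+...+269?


n(n+1)/2 = 269×270/2 = 72630/2 = 36315

Σk = 36315


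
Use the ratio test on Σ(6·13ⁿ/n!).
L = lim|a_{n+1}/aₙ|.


aₙ = 6·13^n/n!
a_{n+1}/aₙ = 13^(n+1)/(n+1)! × n!/13^n  (constant 6 cancels)
= 13/(n+1)
L = lim(n→∞) 13/(n+1) = 0
L < 1 → series CONVERGES

Converges (ratio test: L = 0 < 1)


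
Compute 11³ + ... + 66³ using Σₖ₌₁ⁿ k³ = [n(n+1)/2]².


Σₖ₌11^66 k³ = [66·67/2]² − [10·11/2]²
= 4888521 − 3025 = 4885496

Σk³ = 4885496


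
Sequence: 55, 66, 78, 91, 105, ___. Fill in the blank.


Pattern: triangular numbers: n(n+1)/2
Terms: 55, 66, 78, 91, 105
Next term = 120

Next term = 120


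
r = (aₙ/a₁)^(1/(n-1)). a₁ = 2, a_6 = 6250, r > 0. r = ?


r^(n-1) = aₙ/a₁
r^5 = 6250/2 = 3125
r = 3125^(1/5)
= 5

r = 5


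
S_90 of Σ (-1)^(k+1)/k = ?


S = 1 - 1/2 + 1/3 - 1/4 + 1/5 - 1/6 + 1/7 - 1/8 ± ...
= 0.6876
(Full series converges to +ln(2) ≈ +0.6931)

S_90 = 0.6876


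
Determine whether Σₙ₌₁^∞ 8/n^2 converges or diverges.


p-series test: Σ c/n^p converges if p > 1, diverges if p ≤ 1 (constant c > 0 doesn't affect convergence).
p = 2
2 > 1 → CONVERGES

Converges (p = 2 > 1)


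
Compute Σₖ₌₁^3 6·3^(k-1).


Sₙ = 6×(3^3 - 1)/(3 - 1)
= 6×(27 - 1)/2
= 6×26/2
= 78

S_3 = 78


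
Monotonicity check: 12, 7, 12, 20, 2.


Differences: -5, 5, 8, -18
Difference at position 2 is +5 (> 0) but position 1 is -5 (< 0) — sequence both rises and falls
→ NOT monotonic

Not monotonic


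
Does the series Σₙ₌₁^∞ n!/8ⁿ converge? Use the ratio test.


aₙ = n!/8^n
a_{n+1}/aₙ = (n+1)!/8^(n+1) × 8^n/n!
= (n+1)/8
L = lim(n→∞) (n+1)/8 = ∞
L > 1 → series DIVERGES

Diverges (ratio test: L = ∞ > 1)


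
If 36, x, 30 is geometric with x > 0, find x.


GM = √(36×30) = √1080 = 32.8634

GM = 32.8634


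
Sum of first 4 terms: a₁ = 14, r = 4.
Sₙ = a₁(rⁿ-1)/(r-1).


Sₙ = 14×(4^4 - 1)/(4 - 1)
= 14×(256 - 1)/3
= 14×255/3
= 1190

S_4 = 1190


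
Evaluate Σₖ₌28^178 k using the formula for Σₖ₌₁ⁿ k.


Σₖ₌28^178 k = Σₖ₌₁^178 k − Σₖ₌₁^27 k
= 178·179/2 − 27·28/2
= 15931 − 378 = 15553

Σk = 15553


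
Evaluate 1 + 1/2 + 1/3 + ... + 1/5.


H_5 = 1/1 + 1/2 + 1/3 + 1/4 + 1/5
= 137/60
≈ 2.2833

H_5 = 137/60 ≈ 2.2833


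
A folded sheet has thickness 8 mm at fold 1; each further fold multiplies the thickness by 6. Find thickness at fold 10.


aₙ = a₁·r^(n-1)
= 8×6^9
= 8×10077696
= 80621568

a_10 = 80621568


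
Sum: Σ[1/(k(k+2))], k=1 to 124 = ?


1/(k(k+2)) = (1/2)·(1/k - 1/(k+2)) (partial fractions)
Telescoping: Σ = (1/2)·(1 + 1/2 - 1/125 - 1/126) = 11687/15750

Sum = 11687/15750


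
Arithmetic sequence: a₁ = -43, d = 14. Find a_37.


aₙ = a₁ + (n-1)d
= -43 + (37-1)×14
= -43 + 504
= 461

a_37 = 461


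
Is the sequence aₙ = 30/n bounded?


a₁ = 30, a₂ = 30/2, a₃ = 30/3, ...
0 < aₙ ≤ 30 for all n ≥ 1
Lower bound: 0, Upper bound: 30
The sequence IS bounded

Bounded (0 < aₙ ≤ 30)


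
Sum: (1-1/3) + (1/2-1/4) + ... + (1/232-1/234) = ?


Telescoping with gap 2: two head and two tail terms survive.
= (1 + 1/2) - (1/233 + 1/234)
= 3/2 - 1/233 - 1/234 = 40658/27261

Sum = 40658/27261


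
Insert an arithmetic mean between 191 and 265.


AM = (191 + 265)/2 = 456/2 = 228

AM = 228


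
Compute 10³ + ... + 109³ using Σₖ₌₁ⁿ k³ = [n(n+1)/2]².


Σₖ₌10^109 k³ = [109·110/2]² − [9·10/2]²
= 35940025 − 2025 = 35938000

Σk³ = 35938000


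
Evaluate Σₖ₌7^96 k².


Σₖ₌7^96 k² = Σₖ₌₁^96 k² − Σₖ₌₁^6 k²
= 96·97·193/6 − 6·7·13/6
= 299536 − 91 = 299445

Σk² = 299445


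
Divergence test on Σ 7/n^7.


lim(n→∞) 7/n^7 = 0
lim aₙ = 0 → nth-term test is INCONCLUSIVE
(Need other tests; this is actually a convergent p-series with p=7 > 1)

Inconclusive (lim aₙ = 0; need another test)


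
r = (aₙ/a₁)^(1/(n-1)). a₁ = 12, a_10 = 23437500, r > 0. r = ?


r^(n-1) = aₙ/a₁
r^9 = 23437500/12 = 1953125
r = 1953125^(1/9)
= 5

r = 5


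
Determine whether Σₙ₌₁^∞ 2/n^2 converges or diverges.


p-series test: Σ c/n^p converges if p > 1, diverges if p ≤ 1 (constant c > 0 doesn't affect convergence).
p = 2
2 > 1 → CONVERGES

Converges (p = 2 > 1)


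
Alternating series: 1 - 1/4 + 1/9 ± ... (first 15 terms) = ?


S = 1 - 1/4 + 1/9 - 1/16 + 1/25 - 1/36 + 1/49 - 1/64 ± ...
= 0.8245
(Full series converges to +π²/12 ≈ +0.8225)

S_15 = 0.8245


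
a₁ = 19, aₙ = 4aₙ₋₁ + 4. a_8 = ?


Computing step by step:
a_1 = 19
a_2 = 80
a_3 = 324
a_4 = 1300
a_5 = 5204
a_6 = 20820
a_7 = 83284
a_8 = 333140


a_8 = 333140


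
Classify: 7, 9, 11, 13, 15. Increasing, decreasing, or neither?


Differences: 2, 2, 2, 2
All differences > 0 → strictly INCREASING

Monotonically increasing


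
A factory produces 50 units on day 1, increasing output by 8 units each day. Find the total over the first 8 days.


aₙ = 50 + (8-1)×8 = 106
Sₙ = n(a₁+aₙ)/2 = 8×(50+106)/2
= 8×156/2 = 624

S_8 = 624


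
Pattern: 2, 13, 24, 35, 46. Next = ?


Pattern: arithmetic (d=11)
Terms: 2, 13, 24, 35, 46
Next term = 57

Next term = 57


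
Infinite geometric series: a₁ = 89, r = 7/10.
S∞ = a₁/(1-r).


S∞ = a₁/(1-r) = 89/(1 - 7/10)
= 89/(3/10)
= 890/3

S∞ = 890/3


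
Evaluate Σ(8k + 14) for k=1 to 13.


Σ(8k+14) = 8·Σk + 14·n
= 8·91 + 14·13
= 728 + 182 = 910

Σ = 910


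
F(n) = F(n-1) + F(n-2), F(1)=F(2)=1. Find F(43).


Fibonacci sequence: 1, 1, 2, 3, 5, 8, 13, 21, 34, 55, 89, ...
F(43) = 433494437

F(43) = 433494437


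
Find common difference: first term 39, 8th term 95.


d = (aₙ - a₁)/(n-1)
= (95 - 39)/(8-1)
= 56/7 = 8

d = 8


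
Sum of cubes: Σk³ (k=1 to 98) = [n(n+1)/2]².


n(n+1)/2 = 98×99/2 = 4851
Σk³ = 4851² = 23532201

Σk³ = 23532201


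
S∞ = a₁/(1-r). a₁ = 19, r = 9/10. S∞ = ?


S∞ = a₁/(1-r) = 19/(1 - 9/10)
= 19/(1/10)
= 190

S∞ = 190


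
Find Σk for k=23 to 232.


Σₖ₌23^232 k = Σₖ₌₁^232 k − Σₖ₌₁^22 k
= 232·233/2 − 22·23/2
= 27028 − 253 = 26775

Σk = 26775


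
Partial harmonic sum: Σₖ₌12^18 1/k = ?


Σₖ₌12^18 1/k = 1/12 + 1/13 + 1/14 + 1/15 + 1/16 + 1/17 + 1/18
= 529331/1113840
≈ 0.4752

Sum = 529331/1113840 ≈ 0.4752


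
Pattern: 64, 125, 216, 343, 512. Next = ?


Pattern: perfect cubes: n³
Terms: 64, 125, 216, 343, 512
Next term = 729

Next term = 729


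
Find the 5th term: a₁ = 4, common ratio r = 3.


aₙ = a₁·r^(n-1)
= 4×3^4
= 4×81
= 324

a_5 = 324


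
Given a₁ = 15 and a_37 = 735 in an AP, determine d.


d = (aₙ - a₁)/(n-1)
= (735 - 15)/(37-1)
= 720/36 = 20

d = 20


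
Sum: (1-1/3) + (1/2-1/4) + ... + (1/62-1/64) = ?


Telescoping with gap 2: two head and two tail terms survive.
= (1 + 1/2) - (1/63 + 1/64)
= 3/2 - 1/63 - 1/64 = 5921/4032

Sum = 5921/4032


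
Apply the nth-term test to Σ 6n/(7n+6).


lim(n→∞) 6n/(7n+6) = 6/7 = 6/7  (divide numerator and denominator by n)
lim aₙ = 6/7 ≠ 0 → series DIVERGES

Diverges (lim aₙ = 6/7 ≠ 0)


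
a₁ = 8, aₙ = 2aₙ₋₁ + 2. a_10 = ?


Computing step by step:
a_1 = 8
a_2 = 18
a_3 = 38
a_4 = 78
a_5 = 158
a_6 = 318
a_7 = 638
a_8 = 1278
a_9 = 2558
a_10 = 5118


a_10 = 5118


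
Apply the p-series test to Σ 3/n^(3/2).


p-series test: Σ c/n^p converges if p > 1, diverges if p ≤ 1 (constant c > 0 doesn't affect convergence).
p = 3/2
3/2 > 1 → CONVERGES

Converges (p = 3/2 > 1)


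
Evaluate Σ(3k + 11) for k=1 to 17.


Σ(3k+11) = 3·Σk + 11·n
= 3·153 + 11·17
= 459 + 187 = 646

Σ = 646


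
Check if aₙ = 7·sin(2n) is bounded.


For all n, -1 ≤ sin(2n) ≤ 1, so -7 ≤ 7·sin(2n) ≤ 7
Lower bound: -7, Upper bound: 7
The sequence IS bounded

Bounded (-7 ≤ aₙ ≤ 7)


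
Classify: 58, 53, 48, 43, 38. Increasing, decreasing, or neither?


Differences: -5, -5, -5, -5
All differences < 0 → strictly DECREASING

Monotonically decreasing


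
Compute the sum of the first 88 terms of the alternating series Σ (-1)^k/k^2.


S = -1 + 1/4 - 1/9 + 1/16 - 1/25 + 1/36 - 1/49 + 1/64 ± ...
= -0.8224
(Full series converges to -π²/12 ≈ -0.8225)

S_88 = -0.8224


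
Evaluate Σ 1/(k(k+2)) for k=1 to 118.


1/(k(k+2)) = (1/2)·(1/k - 1/(k+2)) (partial fractions)
Telescoping: Σ = (1/2)·(1 + 1/2 - 1/119 - 1/120) = 21181/28560

Sum = 21181/28560


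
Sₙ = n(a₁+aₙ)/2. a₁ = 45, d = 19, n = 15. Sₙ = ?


aₙ = 45 + (15-1)×19 = 311
Sₙ = n(a₁+aₙ)/2 = 15×(45+311)/2
= 15×356/2 = 2670

S_15 = 2670


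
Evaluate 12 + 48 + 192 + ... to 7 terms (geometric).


Sₙ = 12×(4^7 - 1)/(4 - 1)
= 12×(16384 - 1)/3
= 12×16383/3
= 65532

S_7 = 65532


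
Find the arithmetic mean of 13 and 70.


AM = (13 + 70)/2 = 83/2 = 41.5

AM = 41.5


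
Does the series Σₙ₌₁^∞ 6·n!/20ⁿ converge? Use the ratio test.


aₙ = 6·n!/20^n
a_{n+1}/aₙ = (n+1)!/20^(n+1) × 20^n/n!  (constant 6 cancels)
= (n+1)/20
L = lim(n→∞) (n+1)/20 = ∞
L > 1 → series DIVERGES

Diverges (ratio test: L = ∞ > 1)


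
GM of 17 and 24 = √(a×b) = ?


GM = √(17×24) = √408 = 20.199

GM = 20.199


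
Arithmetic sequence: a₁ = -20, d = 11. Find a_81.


aₙ = a₁ + (n-1)d
= -20 + (81-1)×11
= -20 + 880
= 860

a_81 = 860


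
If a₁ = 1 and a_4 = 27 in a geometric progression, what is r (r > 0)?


r^(n-1) = aₙ/a₁
r^3 = 27/1 = 27
r = 27^(1/3)
= 3

r = 3


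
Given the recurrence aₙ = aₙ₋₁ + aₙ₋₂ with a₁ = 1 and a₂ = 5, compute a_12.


Computing iteratively: 1, 5, 6, 11, 17, 28, 45, 73, 118, 191, 309, 500
a_12 = 500

a_12 = 500


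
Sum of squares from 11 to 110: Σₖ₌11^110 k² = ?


Σₖ₌11^110 k² = Σₖ₌₁^110 k² − Σₖ₌₁^10 k²
= 110·111·221/6 − 10·11·21/6
= 449735 − 385 = 449350

Σk² = 449350


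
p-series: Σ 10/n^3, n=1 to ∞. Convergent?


p-series test: Σ c/n^p converges if p > 1, diverges if p ≤ 1 (constant c > 0 doesn't affect convergence).
p = 3
3 > 1 → CONVERGES

Converges (p = 3 > 1)


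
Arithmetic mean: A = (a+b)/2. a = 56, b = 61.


AM = (56 + 61)/2 = 117/2 = 58.5

AM = 58.5


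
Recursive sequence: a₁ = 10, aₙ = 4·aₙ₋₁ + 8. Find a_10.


Computing step by step:
a_1 = 10
a_2 = 48
a_3 = 200
a_4 = 808
a_5 = 3240
a_6 = 12968
a_7 = 51880
a_8 = 207528
a_9 = 830120
a_10 = 3320488


a_10 = 3320488


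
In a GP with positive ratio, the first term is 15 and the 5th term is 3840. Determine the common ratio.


r^(n-1) = aₙ/a₁
r^4 = 3840/15 = 256
r = 256^(1/4)
= ±4; taking r > 0 gives r = 4

r = 4


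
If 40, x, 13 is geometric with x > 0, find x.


GM = √(40×13) = √520 = 22.8035

GM = 22.8035


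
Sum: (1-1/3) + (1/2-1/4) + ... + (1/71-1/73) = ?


Telescoping with gap 2: two head and two tail terms survive.
= (1 + 1/2) - (1/72 + 1/73)
= 3/2 - 1/72 - 1/73 = 7739/5256

Sum = 7739/5256


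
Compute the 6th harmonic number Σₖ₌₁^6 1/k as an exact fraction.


H_6 = 1/1 + 1/2 + 1/3 + 1/4 + 1/5 + 1/6
= 49/20
≈ 2.45

H_6 = 49/20 ≈ 2.45


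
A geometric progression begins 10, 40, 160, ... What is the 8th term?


aₙ = a₁·r^(n-1)
= 10×4^7
= 10×16384
= 163840

a_8 = 163840


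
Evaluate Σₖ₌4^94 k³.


Σₖ₌4^94 k³ = [94·95/2]² − [3·4/2]²
= 19936225 − 36 = 19936189

Σk³ = 19936189


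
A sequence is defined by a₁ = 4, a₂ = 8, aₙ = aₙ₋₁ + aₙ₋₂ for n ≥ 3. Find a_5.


Computing iteratively: 4, 8, 12, 20, 32
a_5 = 32

a_5 = 32


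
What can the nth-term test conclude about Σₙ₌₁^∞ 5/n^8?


lim(n→∞) 5/n^8 = 0
lim aₙ = 0 → nth-term test is INCONCLUSIVE
(Need other tests; this is actually a convergent p-series with p=8 > 1)

Inconclusive (lim aₙ = 0; need another test)


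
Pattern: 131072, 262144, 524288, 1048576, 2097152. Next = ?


Pattern: powers of 2: 2ⁿ
Terms: 131072, 262144, 524288, 1048576, 2097152
Next term = 4194304

Next term = 4194304


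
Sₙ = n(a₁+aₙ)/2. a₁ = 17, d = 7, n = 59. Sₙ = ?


aₙ = 17 + (59-1)×7 = 423
Sₙ = n(a₁+aₙ)/2 = 59×(17+423)/2
= 59×440/2 = 12980

S_59 = 12980


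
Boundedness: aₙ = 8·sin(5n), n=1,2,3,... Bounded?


For all n, -1 ≤ sin(5n) ≤ 1, so -8 ≤ 8·sin(5n) ≤ 8
Lower bound: -8, Upper bound: 8
The sequence IS bounded

Bounded (-8 ≤ aₙ ≤ 8)


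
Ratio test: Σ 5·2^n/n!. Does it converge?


aₙ = 5·2^n/n!
a_{n+1}/aₙ = 2^(n+1)/(n+1)! × n!/2^n  (constant 5 cancels)
= 2/(n+1)
L = lim(n→∞) 2/(n+1) = 0
L < 1 → series CONVERGES

Converges (ratio test: L = 0 < 1)


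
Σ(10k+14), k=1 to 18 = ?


Σ(10k+14) = 10·Σk + 14·n
= 10·171 + 14·18
= 1710 + 252 = 1962

Σ = 1962


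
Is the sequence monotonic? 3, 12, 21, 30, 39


Differences: 9, 9, 9, 9
All differences > 0 → strictly INCREASING

Monotonically increasing


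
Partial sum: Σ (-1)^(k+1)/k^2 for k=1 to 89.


S = 1 - 1/4 + 1/9 - 1/16 + 1/25 - 1/36 + 1/49 - 1/64 ± ...
= 0.8225
(Full series converges to +π²/12 ≈ +0.8225)

S_89 = 0.8225


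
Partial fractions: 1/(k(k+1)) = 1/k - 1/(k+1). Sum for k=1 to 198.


1/(k(k+1)) = 1/k - 1/(k+1) (partial fractions)
Telescoping: Σ = 1 - 1/199 = 198/199

Sum = 198/199


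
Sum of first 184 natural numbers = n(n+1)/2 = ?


n(n+1)/2 = 184×185/2 = 34040/2 = 17020

Σk = 17020


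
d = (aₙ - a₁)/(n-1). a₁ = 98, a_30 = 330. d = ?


d = (aₙ - a₁)/(n-1)
= (330 - 98)/(30-1)
= 232/29 = 8

d = 8


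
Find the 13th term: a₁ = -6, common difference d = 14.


aₙ = a₁ + (n-1)d
= -6 + (13-1)×14
= -6 + 168
= 162

a_13 = 162


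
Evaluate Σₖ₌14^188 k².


Σₖ₌14^188 k² = Σₖ₌₁^188 k² − Σₖ₌₁^13 k²
= 188·189·377/6 − 13·14·27/6
= 2232594 − 819 = 2231775

Σk² = 2231775


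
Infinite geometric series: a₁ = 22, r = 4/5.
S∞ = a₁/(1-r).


S∞ = a₁/(1-r) = 22/(1 - 4/5)
= 22/(1/5)
= 110

S∞ = 110


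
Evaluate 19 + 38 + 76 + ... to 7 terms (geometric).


Sₙ = 19×(2^7 - 1)/(2 - 1)
= 19×(128 - 1)/1
= 19×127/1
= 2413

S_7 = 2413


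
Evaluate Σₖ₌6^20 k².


Σₖ₌6^20 k² = Σₖ₌₁^20 k² − Σₖ₌₁^5 k²
= 20·21·41/6 − 5·6·11/6
= 2870 − 55 = 2815

Σk² = 2815


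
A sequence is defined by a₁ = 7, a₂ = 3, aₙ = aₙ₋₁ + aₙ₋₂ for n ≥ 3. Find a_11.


Computing iteratively: 7, 3, 10, 13, 23, 36, 59, 95, 154, 249, 403
a_11 = 403

a_11 = 403


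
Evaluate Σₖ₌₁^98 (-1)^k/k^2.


S = -1 + 1/4 - 1/9 + 1/16 - 1/25 + 1/36 - 1/49 + 1/64 ± ...
= -0.8224
(Full series converges to -π²/12 ≈ -0.8225)

S_98 = -0.8224


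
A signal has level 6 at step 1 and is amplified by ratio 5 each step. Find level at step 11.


aₙ = a₁·r^(n-1)
= 6×5^10
= 6×9765625
= 58593750

a_11 = 58593750


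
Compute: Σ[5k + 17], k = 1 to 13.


Σ(5k+17) = 5·Σk + 17·n
= 5·91 + 17·13
= 455 + 221 = 676

Σ = 676


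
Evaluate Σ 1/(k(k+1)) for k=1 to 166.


1/(k(k+1)) = 1/k - 1/(k+1) (partial fractions)
Telescoping: Σ = 1 - 1/167 = 166/167

Sum = 166/167


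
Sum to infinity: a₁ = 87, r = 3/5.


S∞ = a₁/(1-r) = 87/(1 - 3/5)
= 87/(2/5)
= 435/2

S∞ = 435/2


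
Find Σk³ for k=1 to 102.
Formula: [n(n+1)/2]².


n(n+1)/2 = 102×103/2 = 5253
Σk³ = 5253² = 27594009

Σk³ = 27594009


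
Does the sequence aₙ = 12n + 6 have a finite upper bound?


aₙ = 12n + 6 → as n→∞, aₙ→∞
No finite upper bound exists
The sequence is UNBOUNDED

Unbounded (aₙ → ∞ as n → ∞)


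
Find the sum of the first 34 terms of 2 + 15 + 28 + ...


aₙ = 2 + (34-1)×13 = 431
Sₙ = n(a₁+aₙ)/2 = 34×(2+431)/2
= 34×433/2 = 7361

S_34 = 7361


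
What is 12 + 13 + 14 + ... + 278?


Σₖ₌12^278 k = Σₖ₌₁^278 k − Σₖ₌₁^11 k
= 278·279/2 − 11·12/2
= 38781 − 66 = 38715

Σk = 38715


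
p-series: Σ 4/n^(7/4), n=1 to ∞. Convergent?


p-series test: Σ c/n^p converges if p > 1, diverges if p ≤ 1 (constant c > 0 doesn't affect convergence).
p = 7/4
7/4 > 1 → CONVERGES

Converges (p = 7/4 > 1)


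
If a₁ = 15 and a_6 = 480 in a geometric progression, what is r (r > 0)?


r^(n-1) = aₙ/a₁
r^5 = 480/15 = 32
r = 32^(1/5)
= 2

r = 2


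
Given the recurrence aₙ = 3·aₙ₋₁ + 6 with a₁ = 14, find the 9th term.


Computing step by step:
a_1 = 14
a_2 = 48
a_3 = 150
a_4 = 456
a_5 = 1374
a_6 = 4128
a_7 = 12390
a_8 = 37176
a_9 = 111534


a_9 = 111534


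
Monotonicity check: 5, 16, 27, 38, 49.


Differences: 11, 11, 11, 11
All differences > 0 → strictly INCREASING

Monotonically increasing


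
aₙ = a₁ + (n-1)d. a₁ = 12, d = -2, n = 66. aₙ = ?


aₙ = a₁ + (n-1)d
= 12 + (66-1)×-2
= 12 - 130
= -118

a_66 = -118


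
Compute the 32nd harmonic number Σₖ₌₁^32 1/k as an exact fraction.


H_32 = 1/1 + 1/2 + 1/3 + ... + 1/32
= 586061125622639/144403552893600
≈ 4.0585

H_32 = 586061125622639/144403552893600 ≈ 4.0585


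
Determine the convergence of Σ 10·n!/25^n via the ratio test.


aₙ = 10·n!/25^n
a_{n+1}/aₙ = (n+1)!/25^(n+1) × 25^n/n!  (constant 10 cancels)
= (n+1)/25
L = lim(n→∞) (n+1)/25 = ∞
L > 1 → series DIVERGES

Diverges (ratio test: L = ∞ > 1)


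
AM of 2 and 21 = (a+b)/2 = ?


AM = (2 + 21)/2 = 23/2 = 11.5

AM = 11.5


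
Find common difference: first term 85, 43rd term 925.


d = (aₙ - a₁)/(n-1)
= (925 - 85)/(43-1)
= 840/42 = 20

d = 20


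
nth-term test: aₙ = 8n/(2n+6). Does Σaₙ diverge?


lim(n→∞) 8n/(2n+6) = 8/2 = 4  (divide numerator and denominator by n)
lim aₙ = 4 ≠ 0 → series DIVERGES

Diverges (lim aₙ = 4 ≠ 0)


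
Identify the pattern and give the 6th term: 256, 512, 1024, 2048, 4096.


Pattern: powers of 2: 2ⁿ
Terms: 256, 512, 1024, 2048, 4096
Next term = 8192

Next term = 8192


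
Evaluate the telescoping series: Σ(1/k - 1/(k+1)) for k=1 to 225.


Telescoping: adjacent terms cancel.
= 1/1 - 1/226
= 1 - 1/226 = 225/226

Sum = 225/226


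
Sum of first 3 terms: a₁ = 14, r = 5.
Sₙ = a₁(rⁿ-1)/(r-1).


Sₙ = 14×(5^3 - 1)/(5 - 1)
= 14×(125 - 1)/4
= 14×124/4
= 434

S_3 = 434


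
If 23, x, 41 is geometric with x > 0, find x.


GM = √(23×41) = √943 = 30.7083

GM = 30.7083


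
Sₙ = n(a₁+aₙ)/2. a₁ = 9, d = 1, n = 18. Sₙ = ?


aₙ = 9 + (18-1)×1 = 26
Sₙ = n(a₁+aₙ)/2 = 18×(9+26)/2
= 18×35/2 = 315

S_18 = 315


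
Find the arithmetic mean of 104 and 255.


AM = (104 + 255)/2 = 359/2 = 179.5

AM = 179.5


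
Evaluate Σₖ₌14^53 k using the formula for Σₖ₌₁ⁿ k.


Σₖ₌14^53 k = Σₖ₌₁^53 k − Σₖ₌₁^13 k
= 53·54/2 − 13·14/2
= 1431 − 91 = 1340

Σk = 1340


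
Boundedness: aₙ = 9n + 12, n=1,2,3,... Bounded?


aₙ = 9n + 12 → as n→∞, aₙ→∞
No finite upper bound exists
The sequence is UNBOUNDED

Unbounded (aₙ → ∞ as n → ∞)


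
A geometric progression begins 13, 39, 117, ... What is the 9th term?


aₙ = a₁·r^(n-1)
= 13×3^8
= 13×6561
= 85293

a_9 = 85293


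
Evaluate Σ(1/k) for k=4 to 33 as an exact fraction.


Σₖ₌4^33 1/k = 1/4 + 1/5 + 1/6 + ... + 1/33
= 29608831262749/13127595717600
≈ 2.2555

Sum = 29608831262749/13127595717600 ≈ 2.2555


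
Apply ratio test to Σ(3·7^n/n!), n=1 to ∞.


aₙ = 3·7^n/n!
a_{n+1}/aₙ = 7^(n+1)/(n+1)! × n!/7^n  (constant 3 cancels)
= 7/(n+1)
L = lim(n→∞) 7/(n+1) = 0
L < 1 → series CONVERGES

Converges (ratio test: L = 0 < 1)


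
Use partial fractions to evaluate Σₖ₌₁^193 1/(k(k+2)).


1/(k(k+2)) = (1/2)·(1/k - 1/(k+2)) (partial fractions)
Telescoping: Σ = (1/2)·(1 + 1/2 - 1/194 - 1/195) = 14089/18915

Sum = 14089/18915


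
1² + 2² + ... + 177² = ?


n = 177
n(n+1)(2n+1)/6 = 177×178×355/6
= 11184630/6 = 1864105

Σk² = 1864105


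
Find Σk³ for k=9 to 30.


Σₖ₌9^30 k³ = [30·31/2]² − [8·9/2]²
= 216225 − 1296 = 214929

Σk³ = 214929


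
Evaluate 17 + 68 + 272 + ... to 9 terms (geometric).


Sₙ = 17×(4^9 - 1)/(4 - 1)
= 17×(262144 - 1)/3
= 17×262143/3
= 1485477

S_9 = 1485477


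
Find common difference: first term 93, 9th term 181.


d = (aₙ - a₁)/(n-1)
= (181 - 93)/(9-1)
= 88/8 = 11

d = 11


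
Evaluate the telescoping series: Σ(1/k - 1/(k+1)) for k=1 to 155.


Telescoping: adjacent terms cancel.
= 1/1 - 1/156
= 1 - 1/156 = 155/156

Sum = 155/156


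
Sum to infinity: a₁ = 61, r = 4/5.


S∞ = a₁/(1-r) = 61/(1 - 4/5)
= 61/(1/5)
= 305

S∞ = 305


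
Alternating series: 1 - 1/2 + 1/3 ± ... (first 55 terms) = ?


S = 1 - 1/2 + 1/3 - 1/4 + 1/5 - 1/6 + 1/7 - 1/8 ± ...
= 0.7022
(Full series converges to +ln(2) ≈ +0.6931)

S_55 = 0.7022


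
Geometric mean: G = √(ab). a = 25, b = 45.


GM = √(25×45) = √1125 = 33.541

GM = 33.541


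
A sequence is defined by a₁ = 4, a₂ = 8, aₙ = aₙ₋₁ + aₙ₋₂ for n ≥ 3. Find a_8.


Computing iteratively: 4, 8, 12, 20, 32, 52, 84, 136
a_8 = 136

a_8 = 136


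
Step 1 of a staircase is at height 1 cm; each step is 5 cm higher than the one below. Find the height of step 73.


aₙ = a₁ + (n-1)d
= 1 + (73-1)×5
= 1 + 360
= 361

a_73 = 361


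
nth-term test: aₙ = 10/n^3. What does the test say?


lim(n→∞) 10/n^3 = 0
lim aₙ = 0 → nth-term test is INCONCLUSIVE
(Need other tests; this is actually a convergent p-series with p=3 > 1)

Inconclusive (lim aₙ = 0; need another test)


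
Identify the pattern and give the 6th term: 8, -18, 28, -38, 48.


Pattern: alternating sign, magnitude arithmetic (d=10)
Terms: 8, -18, 28, -38, 48
Next term = -58

Next term = -58


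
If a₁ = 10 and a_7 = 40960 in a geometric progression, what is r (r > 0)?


r^(n-1) = aₙ/a₁
r^6 = 40960/10 = 4096
r = 4096^(1/6)
= ±4; taking r > 0 gives r = 4

r = 4


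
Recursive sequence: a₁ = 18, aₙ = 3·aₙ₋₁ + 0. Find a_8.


Computing step by step:
a_1 = 18
a_2 = 54
a_3 = 162
a_4 = 486
a_5 = 1458
a_6 = 4374
a_7 = 13122
a_8 = 39366


a_8 = 39366


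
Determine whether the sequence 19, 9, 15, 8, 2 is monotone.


Differences: -10, 6, -7, -6
Difference at position 2 is +6 (> 0) but position 1 is -10 (< 0) — sequence both rises and falls
→ NOT monotonic

Not monotonic


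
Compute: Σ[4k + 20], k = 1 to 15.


Σ(4k+20) = 4·Σk + 20·n
= 4·120 + 20·15
= 480 + 300 = 780

Σ = 780


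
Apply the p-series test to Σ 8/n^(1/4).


p-series test: Σ c/n^p converges if p > 1, diverges if p ≤ 1 (constant c > 0 doesn't affect convergence).
p = 1/4
1/4 ≤ 1 → DIVERGES

Diverges (p = 1/4 ≤ 1)


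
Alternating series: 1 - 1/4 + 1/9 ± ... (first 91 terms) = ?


S = 1 - 1/4 + 1/9 - 1/16 + 1/25 - 1/36 + 1/49 - 1/64 ± ...
= 0.8225
(Full series converges to +π²/12 ≈ +0.8225)

S_91 = 0.8225


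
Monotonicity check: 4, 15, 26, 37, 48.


Differences: 11, 11, 11, 11
All differences > 0 → strictly INCREASING

Monotonically increasing


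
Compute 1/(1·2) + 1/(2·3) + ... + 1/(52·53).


1/(k(k+1)) = 1/k - 1/(k+1) (partial fractions)
Telescoping: Σ = 1 - 1/53 = 52/53

Sum = 52/53


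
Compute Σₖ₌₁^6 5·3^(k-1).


Sₙ = 5×(3^6 - 1)/(3 - 1)
= 5×(729 - 1)/2
= 5×728/2
= 1820

S_6 = 1820


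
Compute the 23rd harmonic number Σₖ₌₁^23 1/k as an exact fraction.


H_23 = 1/1 + 1/2 + 1/3 + ... + 1/23
= 444316699/118982864
≈ 3.7343

H_23 = 444316699/118982864 ≈ 3.7343


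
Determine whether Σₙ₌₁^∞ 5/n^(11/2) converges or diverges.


p-series test: Σ c/n^p converges if p > 1, diverges if p ≤ 1 (constant c > 0 doesn't affect convergence).
p = 11/2
11/2 > 1 → CONVERGES

Converges (p = 11/2 > 1)


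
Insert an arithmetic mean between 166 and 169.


AM = (166 + 169)/2 = 335/2 = 167.5

AM = 167.5


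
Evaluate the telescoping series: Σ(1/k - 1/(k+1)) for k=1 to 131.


Telescoping: adjacent terms cancel.
= 1/1 - 1/132
= 1 - 1/132 = 131/132

Sum = 131/132


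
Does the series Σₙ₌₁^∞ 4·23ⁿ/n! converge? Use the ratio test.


aₙ = 4·23^n/n!
a_{n+1}/aₙ = 23^(n+1)/(n+1)! × n!/23^n  (constant 4 cancels)
= 23/(n+1)
L = lim(n→∞) 23/(n+1) = 0
L < 1 → series CONVERGES

Converges (ratio test: L = 0 < 1)


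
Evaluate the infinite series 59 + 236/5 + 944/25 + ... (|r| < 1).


S∞ = a₁/(1-r) = 59/(1 - 4/5)
= 59/(1/5)
= 295

S∞ = 295


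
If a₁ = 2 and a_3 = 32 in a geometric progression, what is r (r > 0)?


r^(n-1) = aₙ/a₁
r^2 = 32/2 = 16
r = 16^(1/2)
= ±4; taking r > 0 gives r = 4

r = 4


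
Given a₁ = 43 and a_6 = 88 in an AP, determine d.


d = (aₙ - a₁)/(n-1)
= (88 - 43)/(6-1)
= 45/5 = 9

d = 9


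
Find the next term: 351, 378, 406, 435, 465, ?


Pattern: triangular numbers: n(n+1)/2
Terms: 351, 378, 406, 435, 465
Next term = 496

Next term = 496


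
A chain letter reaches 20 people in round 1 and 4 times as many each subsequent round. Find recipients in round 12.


aₙ = a₁·r^(n-1)
= 20×4^11
= 20×4194304
= 83886080

a_12 = 83886080


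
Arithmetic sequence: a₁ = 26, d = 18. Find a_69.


aₙ = a₁ + (n-1)d
= 26 + (69-1)×18
= 26 + 1224
= 1250

a_69 = 1250


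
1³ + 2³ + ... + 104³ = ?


n(n+1)/2 = 104×105/2 = 5460
Σk³ = 5460² = 29811600

Σk³ = 29811600


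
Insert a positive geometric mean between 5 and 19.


GM = √(5×19) = √95 = 9.7468

GM = 9.7468


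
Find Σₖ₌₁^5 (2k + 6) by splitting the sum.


Σ(2k+6) = 2·Σk + 6·n
= 2·15 + 6·5
= 30 + 30 = 60

Σ = 60


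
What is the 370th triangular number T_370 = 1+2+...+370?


n(n+1)/2 = 370×371/2 = 137270/2 = 68635

Σk = 68635


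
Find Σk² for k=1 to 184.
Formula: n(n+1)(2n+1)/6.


n = 184
n(n+1)(2n+1)/6 = 184×185×369/6
= 12560760/6 = 2093460

Σk² = 2093460


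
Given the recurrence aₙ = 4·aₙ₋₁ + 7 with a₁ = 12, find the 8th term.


Computing step by step:
a_1 = 12
a_2 = 55
a_3 = 227
a_4 = 915
a_5 = 3667
a_6 = 14675
a_7 = 58707
a_8 = 234835


a_8 = 234835


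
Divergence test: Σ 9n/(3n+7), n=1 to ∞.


lim(n→∞) 9n/(3n+7) = 9/3 = 3  (divide numerator and denominator by n)
lim aₙ = 3 ≠ 0 → series DIVERGES

Diverges (lim aₙ = 3 ≠ 0)


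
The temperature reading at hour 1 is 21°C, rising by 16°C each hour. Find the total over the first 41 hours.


aₙ = 21 + (41-1)×16 = 661
Sₙ = n(a₁+aₙ)/2 = 41×(21+661)/2
= 41×682/2 = 13981

S_41 = 13981


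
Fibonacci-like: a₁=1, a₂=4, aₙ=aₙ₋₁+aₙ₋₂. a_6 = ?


Computing iteratively: 1, 4, 5, 9, 14, 23
a_6 = 23

a_6 = 23


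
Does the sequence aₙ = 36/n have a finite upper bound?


a₁ = 36, a₂ = 36/2, a₃ = 36/3, ...
0 < aₙ ≤ 36 for all n ≥ 1
Lower bound: 0, Upper bound: 36
The sequence IS bounded

Bounded (0 < aₙ ≤ 36)


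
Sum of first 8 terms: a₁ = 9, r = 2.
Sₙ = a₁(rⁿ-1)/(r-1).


Sₙ = 9×(2^8 - 1)/(2 - 1)
= 9×(256 - 1)/1
= 9×255/1
= 2295

S_8 = 2295


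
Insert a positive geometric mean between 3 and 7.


GM = √(3×7) = √21 = 4.5826

GM = 4.5826


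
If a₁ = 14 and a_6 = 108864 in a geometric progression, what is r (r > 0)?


r^(n-1) = aₙ/a₁
r^5 = 108864/14 = 7776
r = 7776^(1/5)
= 6

r = 6


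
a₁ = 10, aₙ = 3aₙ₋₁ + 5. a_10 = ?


Computing step by step:
a_1 = 10
a_2 = 35
a_3 = 110
a_4 = 335
a_5 = 1010
a_6 = 3035
a_7 = 9110
a_8 = 27335
a_9 = 82010
a_10 = 246035


a_10 = 246035


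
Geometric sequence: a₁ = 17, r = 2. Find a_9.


aₙ = a₁·r^(n-1)
= 17×2^8
= 17×256
= 4352

a_9 = 4352


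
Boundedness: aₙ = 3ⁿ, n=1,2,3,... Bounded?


aₙ = 3ⁿ → as n→∞, aₙ→∞ (since base 3 > 1)
No finite upper bound exists
The sequence is UNBOUNDED

Unbounded (aₙ → ∞ as n → ∞)


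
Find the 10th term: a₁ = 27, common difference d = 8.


aₙ = a₁ + (n-1)d
= 27 + (10-1)×8
= 27 + 72
= 99

a_10 = 99


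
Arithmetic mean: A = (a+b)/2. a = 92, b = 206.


AM = (92 + 206)/2 = 298/2 = 149

AM = 149


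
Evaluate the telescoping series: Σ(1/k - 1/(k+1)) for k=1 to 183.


Telescoping: adjacent terms cancel.
= 1/1 - 1/184
= 1 - 1/184 = 183/184

Sum = 183/184


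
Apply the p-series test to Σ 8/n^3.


p-series test: Σ c/n^p converges if p > 1, diverges if p ≤ 1 (constant c > 0 doesn't affect convergence).
p = 3
3 > 1 → CONVERGES

Converges (p = 3 > 1)


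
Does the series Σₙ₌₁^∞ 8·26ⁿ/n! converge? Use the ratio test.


aₙ = 8·26^n/n!
a_{n+1}/aₙ = 26^(n+1)/(n+1)! × n!/26^n  (constant 8 cancels)
= 26/(n+1)
L = lim(n→∞) 26/(n+1) = 0
L < 1 → series CONVERGES

Converges (ratio test: L = 0 < 1)


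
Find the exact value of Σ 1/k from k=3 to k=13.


Σₖ₌3^13 1/k = 1/3 + 1/4 + 1/5 + ... + 1/13
= 605453/360360
≈ 1.6801

Sum = 605453/360360 ≈ 1.6801


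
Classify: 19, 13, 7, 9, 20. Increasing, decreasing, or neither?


Differences: -6, -6, 2, 11
Difference at position 3 is +2 (> 0) but position 1 is -6 (< 0) — sequence both rises and falls
→ NOT monotonic

Not monotonic


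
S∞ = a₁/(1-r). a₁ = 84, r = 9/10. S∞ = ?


S∞ = a₁/(1-r) = 84/(1 - 9/10)
= 84/(1/10)
= 840

S∞ = 840


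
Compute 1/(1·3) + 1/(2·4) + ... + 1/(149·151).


1/(k(k+2)) = (1/2)·(1/k - 1/(k+2)) (partial fractions)
Telescoping: Σ = (1/2)·(1 + 1/2 - 1/150 - 1/151) = 16837/22650

Sum = 16837/22650


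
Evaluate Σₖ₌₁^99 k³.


n(n+1)/2 = 99×100/2 = 4950
Σk³ = 4950² = 24502500

Σk³ = 24502500


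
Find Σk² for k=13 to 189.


Σₖ₌13^189 k² = Σₖ₌₁^189 k² − Σₖ₌₁^12 k²
= 189·190·379/6 − 12·13·25/6
= 2268315 − 650 = 2267665

Σk² = 2267665


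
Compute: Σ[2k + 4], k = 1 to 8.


Σ(2k+4) = 2·Σk + 4·n
= 2·36 + 4·8
= 72 + 32 = 104

Σ = 104


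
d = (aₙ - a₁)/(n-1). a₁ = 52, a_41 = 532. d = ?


d = (aₙ - a₁)/(n-1)
= (532 - 52)/(41-1)
= 480/40 = 12

d = 12


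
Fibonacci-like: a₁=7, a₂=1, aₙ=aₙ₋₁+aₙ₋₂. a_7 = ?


Computing iteratively: 7, 1, 8, 9, 17, 26, 43
a_7 = 43

a_7 = 43


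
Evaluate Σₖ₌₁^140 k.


n(n+1)/2 = 140×141/2 = 19740/2 = 9870

Σk = 9870


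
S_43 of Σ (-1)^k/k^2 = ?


S = -1 + 1/4 - 1/9 + 1/16 - 1/25 + 1/36 - 1/49 + 1/64 ± ...
= -0.8227
(Full series converges to -π²/12 ≈ -0.8225)

S_43 = -0.8227


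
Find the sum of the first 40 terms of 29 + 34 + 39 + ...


aₙ = 29 + (40-1)×5 = 224
Sₙ = n(a₁+aₙ)/2 = 40×(29+224)/2
= 40×253/2 = 5060

S_40 = 5060


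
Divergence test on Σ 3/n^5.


lim(n→∞) 3/n^5 = 0
lim aₙ = 0 → nth-term test is INCONCLUSIVE
(Need other tests; this is actually a convergent p-series with p=5 > 1)

Inconclusive (lim aₙ = 0; need another test)


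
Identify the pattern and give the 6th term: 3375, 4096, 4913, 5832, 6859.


Pattern: perfect cubes: n³
Terms: 3375, 4096, 4913, 5832, 6859
Next term = 8000

Next term = 8000


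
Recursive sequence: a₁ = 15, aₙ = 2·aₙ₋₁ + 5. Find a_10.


Computing step by step:
a_1 = 15
a_2 = 35
a_3 = 75
a_4 = 155
a_5 = 315
a_6 = 635
a_7 = 1275
a_8 = 2555
a_9 = 5115
a_10 = 10235


a_10 = 10235


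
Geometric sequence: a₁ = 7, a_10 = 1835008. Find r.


r^(n-1) = aₙ/a₁
r^9 = 1835008/7 = 262144
r = 262144^(1/9)
= 4

r = 4


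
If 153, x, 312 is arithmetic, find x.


AM = (153 + 312)/2 = 465/2 = 232.5

AM = 232.5
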